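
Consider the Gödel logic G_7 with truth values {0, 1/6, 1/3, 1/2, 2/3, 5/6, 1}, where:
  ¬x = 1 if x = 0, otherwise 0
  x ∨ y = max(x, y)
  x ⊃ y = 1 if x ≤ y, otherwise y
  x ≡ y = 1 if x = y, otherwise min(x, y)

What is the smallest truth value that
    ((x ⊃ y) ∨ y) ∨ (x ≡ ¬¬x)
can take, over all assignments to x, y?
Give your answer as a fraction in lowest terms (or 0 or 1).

Take x = 1/6, y = 0:
x ⊃ y = 1/6 ⊃ 0 = 0
(x ⊃ y) ∨ y = 0 ∨ 0 = 0
¬x = ¬1/6 = 0
¬¬x = ¬0 = 1
x ≡ ¬¬x = 1/6 ≡ 1 = 1/6
((x ⊃ y) ∨ y) ∨ (x ≡ ¬¬x) = 0 ∨ 1/6 = 1/6
No assignment yields a value below 1/6, so this is the minimum.

1/6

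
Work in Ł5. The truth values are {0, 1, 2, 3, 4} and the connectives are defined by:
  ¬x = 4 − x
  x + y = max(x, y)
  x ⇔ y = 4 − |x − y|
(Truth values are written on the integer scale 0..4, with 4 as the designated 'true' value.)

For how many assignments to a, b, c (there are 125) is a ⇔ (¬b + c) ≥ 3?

65

value 4: 25 assignments (counts)
value 3: 40 assignments (counts)
value 2: 30 assignments
value 1: 20 assignments
value 0: 10 assignments
So 65 of the 125 assignments meet the threshold.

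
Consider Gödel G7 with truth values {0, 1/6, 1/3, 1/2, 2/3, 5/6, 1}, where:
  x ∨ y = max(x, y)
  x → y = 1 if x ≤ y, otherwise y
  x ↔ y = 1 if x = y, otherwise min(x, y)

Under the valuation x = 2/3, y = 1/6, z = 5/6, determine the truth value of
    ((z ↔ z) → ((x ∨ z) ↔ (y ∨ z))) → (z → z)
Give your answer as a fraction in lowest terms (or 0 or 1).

z ↔ z = 5/6 ↔ 5/6 = 1
x ∨ z = 2/3 ∨ 5/6 = 5/6
y ∨ z = 1/6 ∨ 5/6 = 5/6
(x ∨ z) ↔ (y ∨ z) = 5/6 ↔ 5/6 = 1
(z ↔ z) → ((x ∨ z) ↔ (y ∨ z)) = 1 → 1 = 1
z → z = 5/6 → 5/6 = 1
((z ↔ z) → ((x ∨ z) ↔ (y ∨ z))) → (z → z) = 1 → 1 = 1

1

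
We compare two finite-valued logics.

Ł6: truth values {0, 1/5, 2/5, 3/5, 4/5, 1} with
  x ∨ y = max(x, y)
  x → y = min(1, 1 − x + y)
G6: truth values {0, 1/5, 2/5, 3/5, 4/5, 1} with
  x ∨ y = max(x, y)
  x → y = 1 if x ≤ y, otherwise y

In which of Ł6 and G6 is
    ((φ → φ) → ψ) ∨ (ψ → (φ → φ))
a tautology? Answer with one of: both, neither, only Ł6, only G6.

both

In Ł6: every assignment gives 1 — tautology.
In G6: every assignment gives 1 — tautology.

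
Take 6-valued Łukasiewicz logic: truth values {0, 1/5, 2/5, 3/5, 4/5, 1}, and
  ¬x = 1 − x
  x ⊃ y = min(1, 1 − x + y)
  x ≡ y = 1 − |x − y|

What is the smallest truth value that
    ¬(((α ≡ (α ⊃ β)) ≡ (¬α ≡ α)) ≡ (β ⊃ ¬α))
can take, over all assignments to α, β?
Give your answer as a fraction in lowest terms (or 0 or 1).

Take α = 0, β = 0:
α ⊃ β = 0 ⊃ 0 = 1
α ≡ (α ⊃ β) = 0 ≡ 1 = 0
¬α = ¬0 = 1
¬α ≡ α = 1 ≡ 0 = 0
(α ≡ (α ⊃ β)) ≡ (¬α ≡ α) = 0 ≡ 0 = 1
¬α = ¬0 = 1
β ⊃ ¬α = 0 ⊃ 1 = 1
((α ≡ (α ⊃ β)) ≡ (¬α ≡ α)) ≡ (β ⊃ ¬α) = 1 ≡ 1 = 1
¬(((α ≡ (α ⊃ β)) ≡ (¬α ≡ α)) ≡ (β ⊃ ¬α)) = ¬1 = 0
No assignment yields a value below 0, so this is the minimum.

0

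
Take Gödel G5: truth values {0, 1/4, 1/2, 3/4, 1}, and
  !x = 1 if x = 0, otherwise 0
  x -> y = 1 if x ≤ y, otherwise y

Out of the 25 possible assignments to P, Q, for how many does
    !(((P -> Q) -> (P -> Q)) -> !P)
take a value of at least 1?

value 1: 20 assignments (counts)
value 0: 5 assignments
So 20 of the 25 assignments meet the threshold.

20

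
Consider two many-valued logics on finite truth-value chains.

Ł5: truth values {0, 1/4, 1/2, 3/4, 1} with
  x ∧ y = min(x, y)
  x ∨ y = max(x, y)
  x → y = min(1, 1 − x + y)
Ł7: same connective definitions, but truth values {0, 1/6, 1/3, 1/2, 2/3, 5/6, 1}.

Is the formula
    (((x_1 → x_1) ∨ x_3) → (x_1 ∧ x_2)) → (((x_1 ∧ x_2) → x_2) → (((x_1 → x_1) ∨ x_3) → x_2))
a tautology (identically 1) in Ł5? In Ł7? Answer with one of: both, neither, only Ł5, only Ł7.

In Ł5: every assignment gives 1 — tautology.
In Ł7: every assignment gives 1 — tautology.

both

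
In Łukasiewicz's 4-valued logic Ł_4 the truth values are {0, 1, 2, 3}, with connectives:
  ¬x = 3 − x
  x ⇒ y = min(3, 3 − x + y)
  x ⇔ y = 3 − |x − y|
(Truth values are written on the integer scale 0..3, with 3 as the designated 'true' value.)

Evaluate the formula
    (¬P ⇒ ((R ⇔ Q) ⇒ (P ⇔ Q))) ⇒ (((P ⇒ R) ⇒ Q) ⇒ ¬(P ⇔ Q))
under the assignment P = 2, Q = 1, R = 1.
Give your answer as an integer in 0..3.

¬P = ¬2 = 1
R ⇔ Q = 1 ⇔ 1 = 3
P ⇔ Q = 2 ⇔ 1 = 2
(R ⇔ Q) ⇒ (P ⇔ Q) = 3 ⇒ 2 = 2
¬P ⇒ ((R ⇔ Q) ⇒ (P ⇔ Q)) = 1 ⇒ 2 = 3
P ⇒ R = 2 ⇒ 1 = 2
(P ⇒ R) ⇒ Q = 2 ⇒ 1 = 2
P ⇔ Q = 2 ⇔ 1 = 2
¬(P ⇔ Q) = ¬2 = 1
((P ⇒ R) ⇒ Q) ⇒ ¬(P ⇔ Q) = 2 ⇒ 1 = 2
(¬P ⇒ ((R ⇔ Q) ⇒ (P ⇔ Q))) ⇒ (((P ⇒ R) ⇒ Q) ⇒ ¬(P ⇔ Q)) = 3 ⇒ 2 = 2

2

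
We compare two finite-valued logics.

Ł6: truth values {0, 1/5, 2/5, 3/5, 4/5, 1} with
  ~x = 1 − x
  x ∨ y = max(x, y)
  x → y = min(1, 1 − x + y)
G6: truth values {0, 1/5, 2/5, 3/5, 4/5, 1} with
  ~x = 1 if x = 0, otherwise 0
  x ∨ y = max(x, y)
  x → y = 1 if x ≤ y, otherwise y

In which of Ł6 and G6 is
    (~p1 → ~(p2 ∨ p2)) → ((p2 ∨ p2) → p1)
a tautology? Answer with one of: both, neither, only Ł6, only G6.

In Ł6: every assignment gives 1 — tautology.
In G6: at p1 = 1/5, p2 = 2/5 the value is 1/5 — not a tautology.

only Ł6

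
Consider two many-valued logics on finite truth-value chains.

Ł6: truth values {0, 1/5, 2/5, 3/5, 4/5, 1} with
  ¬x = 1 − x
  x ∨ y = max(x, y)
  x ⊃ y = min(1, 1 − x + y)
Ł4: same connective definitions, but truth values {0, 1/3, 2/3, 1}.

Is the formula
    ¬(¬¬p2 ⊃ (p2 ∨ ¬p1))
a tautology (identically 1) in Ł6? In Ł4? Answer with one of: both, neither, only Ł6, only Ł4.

neither

In Ł6: at p1 = 0, p2 = 0 the value is 0 — not a tautology.
In Ł4: at p1 = 0, p2 = 0 the value is 0 — not a tautology.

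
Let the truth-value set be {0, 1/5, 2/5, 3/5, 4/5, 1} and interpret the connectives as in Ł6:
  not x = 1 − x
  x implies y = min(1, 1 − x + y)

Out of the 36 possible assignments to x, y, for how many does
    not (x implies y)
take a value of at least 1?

value 1: 1 assignment (counts)
value 4/5: 2 assignments
value 3/5: 3 assignments
value 2/5: 4 assignments
value 1/5: 5 assignments
value 0: 21 assignments
So 1 of the 36 assignments meets the threshold.

1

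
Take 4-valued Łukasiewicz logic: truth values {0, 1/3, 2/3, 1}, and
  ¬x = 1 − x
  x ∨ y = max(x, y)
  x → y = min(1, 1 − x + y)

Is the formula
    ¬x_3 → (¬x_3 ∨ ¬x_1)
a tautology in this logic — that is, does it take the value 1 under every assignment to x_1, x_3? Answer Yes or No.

x_1 = 0, x_3 = 0 ↦ 1
x_1 = 0, x_3 = 1/3 ↦ 1
x_1 = 0, x_3 = 2/3 ↦ 1
x_1 = 0, x_3 = 1 ↦ 1
x_1 = 1/3, x_3 = 0 ↦ 1
x_1 = 1/3, x_3 = 1/3 ↦ 1
x_1 = 1/3, x_3 = 2/3 ↦ 1
x_1 = 1/3, x_3 = 1 ↦ 1
x_1 = 2/3, x_3 = 0 ↦ 1
x_1 = 2/3, x_3 = 1/3 ↦ 1
x_1 = 2/3, x_3 = 2/3 ↦ 1
x_1 = 2/3, x_3 = 1 ↦ 1
x_1 = 1, x_3 = 0 ↦ 1
x_1 = 1, x_3 = 1/3 ↦ 1
x_1 = 1, x_3 = 2/3 ↦ 1
x_1 = 1, x_3 = 1 ↦ 1
Every assignment gives a value ≥ 1.

Yes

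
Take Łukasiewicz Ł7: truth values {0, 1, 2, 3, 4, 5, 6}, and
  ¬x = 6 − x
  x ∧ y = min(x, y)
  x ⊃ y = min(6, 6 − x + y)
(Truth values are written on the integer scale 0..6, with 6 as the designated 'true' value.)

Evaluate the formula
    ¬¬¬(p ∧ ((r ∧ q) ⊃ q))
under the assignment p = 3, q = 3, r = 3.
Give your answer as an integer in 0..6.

3

r ∧ q = 3 ∧ 3 = 3
(r ∧ q) ⊃ q = 3 ⊃ 3 = 6
p ∧ ((r ∧ q) ⊃ q) = 3 ∧ 6 = 3
¬(p ∧ ((r ∧ q) ⊃ q)) = ¬3 = 3
¬¬(p ∧ ((r ∧ q) ⊃ q)) = ¬3 = 3
¬¬¬(p ∧ ((r ∧ q) ⊃ q)) = ¬3 = 3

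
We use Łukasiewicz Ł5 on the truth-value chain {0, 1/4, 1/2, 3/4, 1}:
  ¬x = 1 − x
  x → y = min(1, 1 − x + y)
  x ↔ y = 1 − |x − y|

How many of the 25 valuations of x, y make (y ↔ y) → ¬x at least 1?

5

value 1: 5 assignments (counts)
value 3/4: 5 assignments
value 1/2: 5 assignments
value 1/4: 5 assignments
value 0: 5 assignments
So 5 of the 25 assignments meet the threshold.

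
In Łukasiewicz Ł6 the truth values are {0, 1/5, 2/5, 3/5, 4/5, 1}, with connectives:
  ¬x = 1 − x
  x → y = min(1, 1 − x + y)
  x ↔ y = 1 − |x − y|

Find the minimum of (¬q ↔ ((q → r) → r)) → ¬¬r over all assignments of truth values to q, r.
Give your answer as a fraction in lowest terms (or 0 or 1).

Take q = 2/5, r = 0:
¬q = ¬2/5 = 3/5
q → r = 2/5 → 0 = 3/5
(q → r) → r = 3/5 → 0 = 2/5
¬q ↔ ((q → r) → r) = 3/5 ↔ 2/5 = 4/5
¬r = ¬0 = 1
¬¬r = ¬1 = 0
(¬q ↔ ((q → r) → r)) → ¬¬r = 4/5 → 0 = 1/5
No assignment yields a value below 1/5, so this is the minimum.

1/5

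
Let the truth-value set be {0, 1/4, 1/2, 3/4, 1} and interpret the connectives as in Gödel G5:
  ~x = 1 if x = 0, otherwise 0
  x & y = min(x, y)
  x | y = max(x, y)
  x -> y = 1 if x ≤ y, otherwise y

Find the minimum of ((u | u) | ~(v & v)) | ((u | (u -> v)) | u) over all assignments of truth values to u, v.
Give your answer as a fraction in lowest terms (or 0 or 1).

1/2

Take u = 1/2, v = 1/4:
u | u = 1/2 | 1/2 = 1/2
v & v = 1/4 & 1/4 = 1/4
~(v & v) = ~1/4 = 0
(u | u) | ~(v & v) = 1/2 | 0 = 1/2
u -> v = 1/2 -> 1/4 = 1/4
u | (u -> v) = 1/2 | 1/4 = 1/2
(u | (u -> v)) | u = 1/2 | 1/2 = 1/2
((u | u) | ~(v & v)) | ((u | (u -> v)) | u) = 1/2 | 1/2 = 1/2
No assignment yields a value below 1/2, so this is the minimum.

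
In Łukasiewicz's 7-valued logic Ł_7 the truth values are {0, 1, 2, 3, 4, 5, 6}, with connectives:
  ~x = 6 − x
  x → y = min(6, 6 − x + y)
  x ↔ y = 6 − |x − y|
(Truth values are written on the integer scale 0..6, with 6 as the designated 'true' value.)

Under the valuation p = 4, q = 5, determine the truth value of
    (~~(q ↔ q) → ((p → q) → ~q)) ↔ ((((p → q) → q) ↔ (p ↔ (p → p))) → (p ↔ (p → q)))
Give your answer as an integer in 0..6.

2

q ↔ q = 5 ↔ 5 = 6
~(q ↔ q) = ~6 = 0
~~(q ↔ q) = ~0 = 6
p → q = 4 → 5 = 6
~q = ~5 = 1
(p → q) → ~q = 6 → 1 = 1
~~(q ↔ q) → ((p → q) → ~q) = 6 → 1 = 1
p → q = 4 → 5 = 6
(p → q) → q = 6 → 5 = 5
p → p = 4 → 4 = 6
p ↔ (p → p) = 4 ↔ 6 = 4
((p → q) → q) ↔ (p ↔ (p → p)) = 5 ↔ 4 = 5
p → q = 4 → 5 = 6
p ↔ (p → q) = 4 ↔ 6 = 4
(((p → q) → q) ↔ (p ↔ (p → p))) → (p ↔ (p → q)) = 5 → 4 = 5
(~~(q ↔ q) → ((p → q) → ~q)) ↔ ((((p → q) → q) ↔ (p ↔ (p → p))) → (p ↔ (p → q))) = 1 ↔ 5 = 2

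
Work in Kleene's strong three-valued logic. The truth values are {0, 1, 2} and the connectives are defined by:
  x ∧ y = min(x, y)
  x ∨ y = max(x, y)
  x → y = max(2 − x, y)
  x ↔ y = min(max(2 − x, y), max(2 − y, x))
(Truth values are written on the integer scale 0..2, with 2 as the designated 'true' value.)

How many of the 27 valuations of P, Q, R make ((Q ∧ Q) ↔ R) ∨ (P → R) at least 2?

value 2: 17 assignments (counts)
value 1: 9 assignments
value 0: 1 assignment
So 17 of the 27 assignments meet the threshold.

17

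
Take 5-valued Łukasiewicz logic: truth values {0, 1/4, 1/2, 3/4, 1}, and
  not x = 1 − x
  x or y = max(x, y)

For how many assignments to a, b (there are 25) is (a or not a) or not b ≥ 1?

value 1: 13 assignments (counts)
value 3/4: 9 assignments
value 1/2: 3 assignments
So 13 of the 25 assignments meet the threshold.

13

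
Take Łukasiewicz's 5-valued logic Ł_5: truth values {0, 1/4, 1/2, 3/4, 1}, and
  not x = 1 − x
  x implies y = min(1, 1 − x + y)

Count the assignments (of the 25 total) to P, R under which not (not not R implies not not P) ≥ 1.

1

value 1: 1 assignment (counts)
value 3/4: 2 assignments
value 1/2: 3 assignments
value 1/4: 4 assignments
value 0: 15 assignments
So 1 of the 25 assignments meets the threshold.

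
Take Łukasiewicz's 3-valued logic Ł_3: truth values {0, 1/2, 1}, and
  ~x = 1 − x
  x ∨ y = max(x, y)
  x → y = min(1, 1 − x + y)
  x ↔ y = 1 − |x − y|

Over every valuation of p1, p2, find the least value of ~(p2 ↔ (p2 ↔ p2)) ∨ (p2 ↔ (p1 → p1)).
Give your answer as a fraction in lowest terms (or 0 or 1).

1/2

Take p1 = 0, p2 = 1/2:
p2 ↔ p2 = 1/2 ↔ 1/2 = 1
p2 ↔ (p2 ↔ p2) = 1/2 ↔ 1 = 1/2
~(p2 ↔ (p2 ↔ p2)) = ~1/2 = 1/2
p1 → p1 = 0 → 0 = 1
p2 ↔ (p1 → p1) = 1/2 ↔ 1 = 1/2
~(p2 ↔ (p2 ↔ p2)) ∨ (p2 ↔ (p1 → p1)) = 1/2 ∨ 1/2 = 1/2
No assignment yields a value below 1/2, so this is the minimum.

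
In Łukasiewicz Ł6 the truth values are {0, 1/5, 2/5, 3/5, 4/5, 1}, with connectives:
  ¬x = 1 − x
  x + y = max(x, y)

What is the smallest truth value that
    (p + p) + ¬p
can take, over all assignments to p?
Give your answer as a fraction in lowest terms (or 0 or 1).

3/5

Take p = 2/5:
p + p = 2/5 + 2/5 = 2/5
¬p = ¬2/5 = 3/5
(p + p) + ¬p = 2/5 + 3/5 = 3/5
No assignment yields a value below 3/5, so this is the minimum.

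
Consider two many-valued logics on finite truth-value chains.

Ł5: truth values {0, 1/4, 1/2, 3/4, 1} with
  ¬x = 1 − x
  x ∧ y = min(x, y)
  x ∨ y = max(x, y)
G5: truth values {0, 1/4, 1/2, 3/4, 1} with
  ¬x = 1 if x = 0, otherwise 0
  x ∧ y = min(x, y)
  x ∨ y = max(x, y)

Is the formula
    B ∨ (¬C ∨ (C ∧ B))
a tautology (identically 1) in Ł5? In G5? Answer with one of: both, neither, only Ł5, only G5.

neither

In Ł5: at B = 0, C = 1/4 the value is 3/4 — not a tautology.
In G5: at B = 0, C = 1/4 the value is 0 — not a tautology.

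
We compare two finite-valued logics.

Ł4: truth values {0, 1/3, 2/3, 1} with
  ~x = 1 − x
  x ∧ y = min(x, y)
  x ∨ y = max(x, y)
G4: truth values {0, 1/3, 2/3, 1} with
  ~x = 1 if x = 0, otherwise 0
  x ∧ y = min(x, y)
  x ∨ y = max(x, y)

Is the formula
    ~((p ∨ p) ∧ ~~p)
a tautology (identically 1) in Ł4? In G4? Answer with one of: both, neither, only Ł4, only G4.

In Ł4: at p = 1/3 the value is 2/3 — not a tautology.
In G4: at p = 1/3 the value is 0 — not a tautology.

neither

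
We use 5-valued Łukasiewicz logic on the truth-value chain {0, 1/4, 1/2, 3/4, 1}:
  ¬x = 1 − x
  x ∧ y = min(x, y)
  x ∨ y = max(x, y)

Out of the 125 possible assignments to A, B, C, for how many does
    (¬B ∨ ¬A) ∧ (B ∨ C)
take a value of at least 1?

value 1: 13 assignments (counts)
value 3/4: 31 assignments
value 1/2: 41 assignments
value 1/4: 30 assignments
value 0: 10 assignments
So 13 of the 125 assignments meet the threshold.

13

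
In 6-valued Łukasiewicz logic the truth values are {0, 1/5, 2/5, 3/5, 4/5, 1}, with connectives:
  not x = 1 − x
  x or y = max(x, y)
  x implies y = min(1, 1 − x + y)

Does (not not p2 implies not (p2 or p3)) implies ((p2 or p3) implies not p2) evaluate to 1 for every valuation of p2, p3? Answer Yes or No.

At p2 = 1, p3 = 2/5, for instance:
not p2 = not 1 = 0
not not p2 = not 0 = 1
p2 or p3 = 1 or 2/5 = 1
not (p2 or p3) = not 1 = 0
not not p2 implies not (p2 or p3) = 1 implies 0 = 0
(p2 or p3) implies not p2 = 1 implies 0 = 0
(not not p2 implies not (p2 or p3)) implies ((p2 or p3) implies not p2) = 0 implies 0 = 1
and checking the remaining 35 assignments likewise gives ≥ 1 in every case.

Yes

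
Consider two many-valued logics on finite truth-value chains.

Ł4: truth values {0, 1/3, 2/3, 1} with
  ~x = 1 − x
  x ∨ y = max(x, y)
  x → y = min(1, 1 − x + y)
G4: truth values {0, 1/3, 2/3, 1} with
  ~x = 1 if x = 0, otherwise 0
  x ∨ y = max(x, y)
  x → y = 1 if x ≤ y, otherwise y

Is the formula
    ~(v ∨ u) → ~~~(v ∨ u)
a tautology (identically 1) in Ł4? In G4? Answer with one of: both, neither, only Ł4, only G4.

In Ł4: every assignment gives 1 — tautology.
In G4: every assignment gives 1 — tautology.

both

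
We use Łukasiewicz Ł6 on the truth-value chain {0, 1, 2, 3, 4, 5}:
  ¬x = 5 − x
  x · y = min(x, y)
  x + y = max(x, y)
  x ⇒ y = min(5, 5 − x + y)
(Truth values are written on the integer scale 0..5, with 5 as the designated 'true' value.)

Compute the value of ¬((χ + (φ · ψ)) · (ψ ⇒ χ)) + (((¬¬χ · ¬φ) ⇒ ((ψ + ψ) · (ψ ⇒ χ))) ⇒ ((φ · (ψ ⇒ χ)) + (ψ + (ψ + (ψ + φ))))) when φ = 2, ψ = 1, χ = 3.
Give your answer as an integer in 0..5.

φ · ψ = 2 · 1 = 1
χ + (φ · ψ) = 3 + 1 = 3
ψ ⇒ χ = 1 ⇒ 3 = 5
(χ + (φ · ψ)) · (ψ ⇒ χ) = 3 · 5 = 3
¬((χ + (φ · ψ)) · (ψ ⇒ χ)) = ¬3 = 2
¬χ = ¬3 = 2
¬¬χ = ¬2 = 3
¬φ = ¬2 = 3
¬¬χ · ¬φ = 3 · 3 = 3
ψ + ψ = 1 + 1 = 1
ψ ⇒ χ = 1 ⇒ 3 = 5
(ψ + ψ) · (ψ ⇒ χ) = 1 · 5 = 1
(¬¬χ · ¬φ) ⇒ ((ψ + ψ) · (ψ ⇒ χ)) = 3 ⇒ 1 = 3
ψ ⇒ χ = 1 ⇒ 3 = 5
φ · (ψ ⇒ χ) = 2 · 5 = 2
ψ + φ = 1 + 2 = 2
ψ + (ψ + φ) = 1 + 2 = 2
ψ + (ψ + (ψ + φ)) = 1 + 2 = 2
(φ · (ψ ⇒ χ)) + (ψ + (ψ + (ψ + φ))) = 2 + 2 = 2
((¬¬χ · ¬φ) ⇒ ((ψ + ψ) · (ψ ⇒ χ))) ⇒ ((φ · (ψ ⇒ χ)) + (ψ + (ψ + (ψ + φ)))) = 3 ⇒ 2 = 4
¬((χ + (φ · ψ)) · (ψ ⇒ χ)) + (((¬¬χ · ¬φ) ⇒ ((ψ + ψ) · (ψ ⇒ χ))) ⇒ ((φ · (ψ ⇒ χ)) + (ψ + (ψ + (ψ + φ))))) = 2 + 4 = 4

4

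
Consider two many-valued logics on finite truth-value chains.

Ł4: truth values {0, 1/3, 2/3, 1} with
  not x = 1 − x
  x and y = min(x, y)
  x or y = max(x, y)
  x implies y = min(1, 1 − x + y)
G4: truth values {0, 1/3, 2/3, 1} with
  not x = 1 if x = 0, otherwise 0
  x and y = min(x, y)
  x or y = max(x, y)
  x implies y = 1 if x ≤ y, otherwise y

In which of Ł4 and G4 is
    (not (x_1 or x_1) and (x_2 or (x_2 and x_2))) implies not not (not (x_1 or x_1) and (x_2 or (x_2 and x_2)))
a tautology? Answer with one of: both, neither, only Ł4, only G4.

In Ł4: every assignment gives 1 — tautology.
In G4: every assignment gives 1 — tautology.

both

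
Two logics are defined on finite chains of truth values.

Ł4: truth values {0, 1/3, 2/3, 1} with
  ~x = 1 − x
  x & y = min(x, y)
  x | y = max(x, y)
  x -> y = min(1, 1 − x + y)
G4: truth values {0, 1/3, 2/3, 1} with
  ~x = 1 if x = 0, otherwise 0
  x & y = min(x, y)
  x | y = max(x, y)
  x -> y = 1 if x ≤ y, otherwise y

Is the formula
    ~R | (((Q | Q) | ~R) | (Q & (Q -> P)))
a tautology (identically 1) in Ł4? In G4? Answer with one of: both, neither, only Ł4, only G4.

In Ł4: at P = 0, Q = 0, R = 1/3 the value is 2/3 — not a tautology.
In G4: at P = 0, Q = 0, R = 1/3 the value is 0 — not a tautology.

neither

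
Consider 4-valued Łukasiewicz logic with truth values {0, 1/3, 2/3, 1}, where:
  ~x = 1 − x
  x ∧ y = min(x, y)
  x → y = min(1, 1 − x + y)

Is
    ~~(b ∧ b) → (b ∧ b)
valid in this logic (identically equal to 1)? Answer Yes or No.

Yes

b = 0 ↦ 1
b = 1/3 ↦ 1
b = 2/3 ↦ 1
b = 1 ↦ 1
Every assignment gives a value ≥ 1.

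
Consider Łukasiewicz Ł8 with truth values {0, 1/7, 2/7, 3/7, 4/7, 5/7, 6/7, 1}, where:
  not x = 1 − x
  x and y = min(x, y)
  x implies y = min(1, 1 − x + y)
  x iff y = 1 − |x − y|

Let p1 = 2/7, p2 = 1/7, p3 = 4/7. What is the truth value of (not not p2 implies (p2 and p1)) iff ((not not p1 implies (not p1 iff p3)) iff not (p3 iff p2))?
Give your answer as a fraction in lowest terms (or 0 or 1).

3/7

not p2 = not 1/7 = 6/7
not not p2 = not 6/7 = 1/7
p2 and p1 = 1/7 and 2/7 = 1/7
not not p2 implies (p2 and p1) = 1/7 implies 1/7 = 1
not p1 = not 2/7 = 5/7
not not p1 = not 5/7 = 2/7
not p1 = not 2/7 = 5/7
not p1 iff p3 = 5/7 iff 4/7 = 6/7
not not p1 implies (not p1 iff p3) = 2/7 implies 6/7 = 1
p3 iff p2 = 4/7 iff 1/7 = 4/7
not (p3 iff p2) = not 4/7 = 3/7
(not not p1 implies (not p1 iff p3)) iff not (p3 iff p2) = 1 iff 3/7 = 3/7
(not not p2 implies (p2 and p1)) iff ((not not p1 implies (not p1 iff p3)) iff not (p3 iff p2)) = 1 iff 3/7 = 3/7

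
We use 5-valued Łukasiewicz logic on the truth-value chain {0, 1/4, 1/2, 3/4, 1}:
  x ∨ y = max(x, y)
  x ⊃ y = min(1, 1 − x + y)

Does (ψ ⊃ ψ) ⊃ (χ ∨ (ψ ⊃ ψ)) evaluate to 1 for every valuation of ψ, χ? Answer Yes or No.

Yes

At ψ = 0, χ = 1/2, for instance:
ψ ⊃ ψ = 0 ⊃ 0 = 1
χ ∨ (ψ ⊃ ψ) = 1/2 ∨ 1 = 1
(ψ ⊃ ψ) ⊃ (χ ∨ (ψ ⊃ ψ)) = 1 ⊃ 1 = 1
and checking the remaining 24 assignments likewise gives ≥ 1 in every case.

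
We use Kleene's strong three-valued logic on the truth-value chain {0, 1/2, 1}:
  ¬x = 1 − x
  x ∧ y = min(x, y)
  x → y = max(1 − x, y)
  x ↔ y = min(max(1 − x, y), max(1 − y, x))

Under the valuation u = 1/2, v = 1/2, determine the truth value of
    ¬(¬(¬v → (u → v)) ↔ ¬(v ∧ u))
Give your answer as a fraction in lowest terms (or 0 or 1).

¬v = ¬1/2 = 1/2
u → v = 1/2 → 1/2 = 1/2
¬v → (u → v) = 1/2 → 1/2 = 1/2
¬(¬v → (u → v)) = ¬1/2 = 1/2
v ∧ u = 1/2 ∧ 1/2 = 1/2
¬(v ∧ u) = ¬1/2 = 1/2
¬(¬v → (u → v)) ↔ ¬(v ∧ u) = 1/2 ↔ 1/2 = 1/2
¬(¬(¬v → (u → v)) ↔ ¬(v ∧ u)) = ¬1/2 = 1/2

1/2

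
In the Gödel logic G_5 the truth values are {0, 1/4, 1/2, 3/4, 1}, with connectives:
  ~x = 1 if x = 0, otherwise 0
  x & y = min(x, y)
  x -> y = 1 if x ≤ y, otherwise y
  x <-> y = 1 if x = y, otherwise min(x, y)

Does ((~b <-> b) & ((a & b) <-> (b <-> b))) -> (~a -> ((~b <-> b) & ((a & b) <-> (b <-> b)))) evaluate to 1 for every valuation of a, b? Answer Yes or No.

Yes

At a = 1/2, b = 1, for instance:
~b = ~1 = 0
~b <-> b = 0 <-> 1 = 0
a & b = 1/2 & 1 = 1/2
b <-> b = 1 <-> 1 = 1
(a & b) <-> (b <-> b) = 1/2 <-> 1 = 1/2
(~b <-> b) & ((a & b) <-> (b <-> b)) = 0 & 1/2 = 0
~a = ~1/2 = 0
~a -> ((~b <-> b) & ((a & b) <-> (b <-> b))) = 0 -> 0 = 1
((~b <-> b) & ((a & b) <-> (b <-> b))) -> (~a -> ((~b <-> b) & ((a & b) <-> (b <-> b)))) = 0 -> 1 = 1
and checking the remaining 24 assignments likewise gives ≥ 1 in every case.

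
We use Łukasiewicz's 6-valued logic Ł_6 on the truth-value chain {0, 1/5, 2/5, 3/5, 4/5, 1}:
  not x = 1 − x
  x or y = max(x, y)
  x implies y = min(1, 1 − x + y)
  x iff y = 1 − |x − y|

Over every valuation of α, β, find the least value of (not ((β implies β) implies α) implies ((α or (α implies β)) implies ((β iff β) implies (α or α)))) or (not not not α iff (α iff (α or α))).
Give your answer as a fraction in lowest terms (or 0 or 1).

Take α = 1/5, β = 0:
β implies β = 0 implies 0 = 1
(β implies β) implies α = 1 implies 1/5 = 1/5
not ((β implies β) implies α) = not 1/5 = 4/5
α implies β = 1/5 implies 0 = 4/5
α or (α implies β) = 1/5 or 4/5 = 4/5
β iff β = 0 iff 0 = 1
α or α = 1/5 or 1/5 = 1/5
(β iff β) implies (α or α) = 1 implies 1/5 = 1/5
(α or (α implies β)) implies ((β iff β) implies (α or α)) = 4/5 implies 1/5 = 2/5
not ((β implies β) implies α) implies ((α or (α implies β)) implies ((β iff β) implies (α or α))) = 4/5 implies 2/5 = 3/5
not α = not 1/5 = 4/5
not not α = not 4/5 = 1/5
not not not α = not 1/5 = 4/5
α or α = 1/5 or 1/5 = 1/5
α iff (α or α) = 1/5 iff 1/5 = 1
not not not α iff (α iff (α or α)) = 4/5 iff 1 = 4/5
(not ((β implies β) implies α) implies ((α or (α implies β)) implies ((β iff β) implies (α or α)))) or (not not not α iff (α iff (α or α))) = 3/5 or 4/5 = 4/5
No assignment yields a value below 4/5, so this is the minimum.

4/5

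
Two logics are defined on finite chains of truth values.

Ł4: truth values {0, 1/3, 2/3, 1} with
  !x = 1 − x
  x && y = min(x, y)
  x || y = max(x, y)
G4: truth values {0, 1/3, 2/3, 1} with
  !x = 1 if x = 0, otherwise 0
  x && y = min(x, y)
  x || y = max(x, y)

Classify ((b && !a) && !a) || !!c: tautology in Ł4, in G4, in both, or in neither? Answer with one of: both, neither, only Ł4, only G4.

In Ł4: at a = 0, b = 0, c = 0 the value is 0 — not a tautology.
In G4: at a = 0, b = 0, c = 0 the value is 0 — not a tautology.

neither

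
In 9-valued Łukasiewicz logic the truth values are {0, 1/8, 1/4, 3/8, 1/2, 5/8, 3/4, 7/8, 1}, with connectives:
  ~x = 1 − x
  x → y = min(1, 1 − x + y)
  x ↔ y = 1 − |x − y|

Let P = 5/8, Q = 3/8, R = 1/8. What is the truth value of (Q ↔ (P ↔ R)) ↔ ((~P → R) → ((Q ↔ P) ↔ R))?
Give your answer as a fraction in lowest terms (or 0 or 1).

P ↔ R = 5/8 ↔ 1/8 = 1/2
Q ↔ (P ↔ R) = 3/8 ↔ 1/2 = 7/8
~P = ~5/8 = 3/8
~P → R = 3/8 → 1/8 = 3/4
Q ↔ P = 3/8 ↔ 5/8 = 3/4
(Q ↔ P) ↔ R = 3/4 ↔ 1/8 = 3/8
(~P → R) → ((Q ↔ P) ↔ R) = 3/4 → 3/8 = 5/8
(Q ↔ (P ↔ R)) ↔ ((~P → R) → ((Q ↔ P) ↔ R)) = 7/8 ↔ 5/8 = 3/4

3/4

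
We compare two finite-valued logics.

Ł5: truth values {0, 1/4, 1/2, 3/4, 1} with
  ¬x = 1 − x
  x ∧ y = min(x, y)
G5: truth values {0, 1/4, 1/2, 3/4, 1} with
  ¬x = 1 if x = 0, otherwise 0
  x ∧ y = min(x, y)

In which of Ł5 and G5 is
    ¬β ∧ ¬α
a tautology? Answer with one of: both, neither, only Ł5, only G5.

In Ł5: at α = 0, β = 1/4 the value is 3/4 — not a tautology.
In G5: at α = 0, β = 1/4 the value is 0 — not a tautology.

neither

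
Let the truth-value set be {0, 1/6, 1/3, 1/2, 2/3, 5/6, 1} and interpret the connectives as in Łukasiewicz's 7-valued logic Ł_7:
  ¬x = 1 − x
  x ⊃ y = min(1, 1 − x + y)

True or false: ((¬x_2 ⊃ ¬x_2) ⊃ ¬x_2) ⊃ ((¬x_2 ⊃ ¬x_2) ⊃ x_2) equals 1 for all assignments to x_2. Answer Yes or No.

Counterexample: take x_2 = 0.
¬x_2 = ¬0 = 1
¬x_2 = ¬0 = 1
¬x_2 ⊃ ¬x_2 = 1 ⊃ 1 = 1
¬x_2 = ¬0 = 1
(¬x_2 ⊃ ¬x_2) ⊃ ¬x_2 = 1 ⊃ 1 = 1
¬x_2 = ¬0 = 1
¬x_2 = ¬0 = 1
¬x_2 ⊃ ¬x_2 = 1 ⊃ 1 = 1
(¬x_2 ⊃ ¬x_2) ⊃ x_2 = 1 ⊃ 0 = 0
((¬x_2 ⊃ ¬x_2) ⊃ ¬x_2) ⊃ ((¬x_2 ⊃ ¬x_2) ⊃ x_2) = 1 ⊃ 0 = 0
This gives 0 ≠ 1.

No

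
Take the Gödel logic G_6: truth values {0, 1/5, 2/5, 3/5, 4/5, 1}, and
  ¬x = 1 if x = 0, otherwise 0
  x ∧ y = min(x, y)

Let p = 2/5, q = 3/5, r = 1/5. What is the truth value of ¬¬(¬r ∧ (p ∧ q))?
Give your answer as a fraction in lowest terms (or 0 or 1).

¬r = ¬1/5 = 0
p ∧ q = 2/5 ∧ 3/5 = 2/5
¬r ∧ (p ∧ q) = 0 ∧ 2/5 = 0
¬(¬r ∧ (p ∧ q)) = ¬0 = 1
¬¬(¬r ∧ (p ∧ q)) = ¬1 = 0

0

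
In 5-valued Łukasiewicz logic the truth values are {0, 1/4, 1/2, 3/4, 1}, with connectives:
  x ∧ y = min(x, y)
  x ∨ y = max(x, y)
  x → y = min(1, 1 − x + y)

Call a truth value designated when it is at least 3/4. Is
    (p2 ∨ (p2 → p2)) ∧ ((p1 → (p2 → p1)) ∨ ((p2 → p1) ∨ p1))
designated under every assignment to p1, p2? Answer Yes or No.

Yes

At p1 = 1/4, p2 = 0, for instance:
p2 → p2 = 0 → 0 = 1
p2 ∨ (p2 → p2) = 0 ∨ 1 = 1
p2 → p1 = 0 → 1/4 = 1
p1 → (p2 → p1) = 1/4 → 1 = 1
p2 → p1 = 0 → 1/4 = 1
(p2 → p1) ∨ p1 = 1 ∨ 1/4 = 1
(p1 → (p2 → p1)) ∨ ((p2 → p1) ∨ p1) = 1 ∨ 1 = 1
(p2 ∨ (p2 → p2)) ∧ ((p1 → (p2 → p1)) ∨ ((p2 → p1) ∨ p1)) = 1 ∧ 1 = 1
and checking the remaining 24 assignments likewise gives ≥ 3/4 in every case.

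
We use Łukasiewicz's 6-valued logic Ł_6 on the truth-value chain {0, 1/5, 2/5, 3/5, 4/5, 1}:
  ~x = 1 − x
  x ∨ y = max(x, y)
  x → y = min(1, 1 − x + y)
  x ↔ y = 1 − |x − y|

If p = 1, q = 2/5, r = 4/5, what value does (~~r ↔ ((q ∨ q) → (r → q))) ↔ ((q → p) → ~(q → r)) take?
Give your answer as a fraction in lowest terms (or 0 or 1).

1/5

~r = ~4/5 = 1/5
~~r = ~1/5 = 4/5
q ∨ q = 2/5 ∨ 2/5 = 2/5
r → q = 4/5 → 2/5 = 3/5
(q ∨ q) → (r → q) = 2/5 → 3/5 = 1
~~r ↔ ((q ∨ q) → (r → q)) = 4/5 ↔ 1 = 4/5
q → p = 2/5 → 1 = 1
q → r = 2/5 → 4/5 = 1
~(q → r) = ~1 = 0
(q → p) → ~(q → r) = 1 → 0 = 0
(~~r ↔ ((q ∨ q) → (r → q))) ↔ ((q → p) → ~(q → r)) = 4/5 ↔ 0 = 1/5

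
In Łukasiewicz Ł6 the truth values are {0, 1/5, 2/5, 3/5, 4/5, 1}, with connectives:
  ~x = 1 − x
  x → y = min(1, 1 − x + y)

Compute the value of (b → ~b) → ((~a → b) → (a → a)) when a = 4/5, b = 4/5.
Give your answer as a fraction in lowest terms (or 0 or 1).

1

~b = ~4/5 = 1/5
b → ~b = 4/5 → 1/5 = 2/5
~a = ~4/5 = 1/5
~a → b = 1/5 → 4/5 = 1
a → a = 4/5 → 4/5 = 1
(~a → b) → (a → a) = 1 → 1 = 1
(b → ~b) → ((~a → b) → (a → a)) = 2/5 → 1 = 1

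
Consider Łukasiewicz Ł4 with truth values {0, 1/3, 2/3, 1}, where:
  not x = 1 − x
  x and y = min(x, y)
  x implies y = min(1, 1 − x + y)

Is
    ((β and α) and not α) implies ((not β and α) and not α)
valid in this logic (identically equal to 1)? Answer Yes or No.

No

Counterexample: take α = 1/3, β = 1.
β and α = 1 and 1/3 = 1/3
not α = not 1/3 = 2/3
(β and α) and not α = 1/3 and 2/3 = 1/3
not β = not 1 = 0
not β and α = 0 and 1/3 = 0
not α = not 1/3 = 2/3
(not β and α) and not α = 0 and 2/3 = 0
((β and α) and not α) implies ((not β and α) and not α) = 1/3 implies 0 = 2/3
This gives 2/3 ≠ 1.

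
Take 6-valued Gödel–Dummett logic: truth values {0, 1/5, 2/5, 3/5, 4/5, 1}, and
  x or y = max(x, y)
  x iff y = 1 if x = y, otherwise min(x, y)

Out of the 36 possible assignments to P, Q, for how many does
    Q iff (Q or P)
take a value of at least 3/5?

value 1: 21 assignments (counts)
value 4/5: 1 assignment (counts)
value 3/5: 2 assignments (counts)
value 2/5: 3 assignments
value 1/5: 4 assignments
value 0: 5 assignments
So 24 of the 36 assignments meet the threshold.

24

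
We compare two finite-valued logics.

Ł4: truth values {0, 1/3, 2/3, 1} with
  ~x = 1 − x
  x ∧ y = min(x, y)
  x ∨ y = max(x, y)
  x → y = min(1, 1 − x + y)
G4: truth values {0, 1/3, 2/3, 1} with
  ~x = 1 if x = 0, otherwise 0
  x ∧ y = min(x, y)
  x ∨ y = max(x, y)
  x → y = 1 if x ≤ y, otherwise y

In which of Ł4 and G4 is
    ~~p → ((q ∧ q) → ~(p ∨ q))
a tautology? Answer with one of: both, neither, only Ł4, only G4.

In Ł4: at p = 1/3, q = 1 the value is 2/3 — not a tautology.
In G4: at p = 1/3, q = 1/3 the value is 0 — not a tautology.

neither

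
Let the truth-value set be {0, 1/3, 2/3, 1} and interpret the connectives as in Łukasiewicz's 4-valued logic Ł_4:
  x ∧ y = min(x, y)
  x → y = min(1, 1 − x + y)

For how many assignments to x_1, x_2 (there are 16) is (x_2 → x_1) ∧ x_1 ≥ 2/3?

x_1 = 0, x_2 = 0 ↦ 0  <
x_1 = 0, x_2 = 1/3 ↦ 0  <
x_1 = 0, x_2 = 2/3 ↦ 0  <
x_1 = 0, x_2 = 1 ↦ 0  <
x_1 = 1/3, x_2 = 0 ↦ 1/3  <
x_1 = 1/3, x_2 = 1/3 ↦ 1/3  <
x_1 = 1/3, x_2 = 2/3 ↦ 1/3  <
x_1 = 1/3, x_2 = 1 ↦ 1/3  <
x_1 = 2/3, x_2 = 0 ↦ 2/3  ≥
x_1 = 2/3, x_2 = 1/3 ↦ 2/3  ≥
x_1 = 2/3, x_2 = 2/3 ↦ 2/3  ≥
x_1 = 2/3, x_2 = 1 ↦ 2/3  ≥
x_1 = 1, x_2 = 0 ↦ 1  ≥
x_1 = 1, x_2 = 1/3 ↦ 1  ≥
x_1 = 1, x_2 = 2/3 ↦ 1  ≥
x_1 = 1, x_2 = 1 ↦ 1  ≥
So 8 of the 16 assignments meet the threshold.

8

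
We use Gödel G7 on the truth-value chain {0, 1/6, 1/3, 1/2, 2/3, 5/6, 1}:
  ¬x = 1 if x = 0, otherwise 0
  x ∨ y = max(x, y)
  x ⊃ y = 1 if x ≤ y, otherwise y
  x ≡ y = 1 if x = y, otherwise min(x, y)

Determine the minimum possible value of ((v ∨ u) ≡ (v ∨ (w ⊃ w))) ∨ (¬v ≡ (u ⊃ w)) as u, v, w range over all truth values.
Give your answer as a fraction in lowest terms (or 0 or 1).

1/6

Take u = 0, v = 1/6, w = 0:
v ∨ u = 1/6 ∨ 0 = 1/6
w ⊃ w = 0 ⊃ 0 = 1
v ∨ (w ⊃ w) = 1/6 ∨ 1 = 1
(v ∨ u) ≡ (v ∨ (w ⊃ w)) = 1/6 ≡ 1 = 1/6
¬v = ¬1/6 = 0
u ⊃ w = 0 ⊃ 0 = 1
¬v ≡ (u ⊃ w) = 0 ≡ 1 = 0
((v ∨ u) ≡ (v ∨ (w ⊃ w))) ∨ (¬v ≡ (u ⊃ w)) = 1/6 ∨ 0 = 1/6
No assignment yields a value below 1/6, so this is the minimum.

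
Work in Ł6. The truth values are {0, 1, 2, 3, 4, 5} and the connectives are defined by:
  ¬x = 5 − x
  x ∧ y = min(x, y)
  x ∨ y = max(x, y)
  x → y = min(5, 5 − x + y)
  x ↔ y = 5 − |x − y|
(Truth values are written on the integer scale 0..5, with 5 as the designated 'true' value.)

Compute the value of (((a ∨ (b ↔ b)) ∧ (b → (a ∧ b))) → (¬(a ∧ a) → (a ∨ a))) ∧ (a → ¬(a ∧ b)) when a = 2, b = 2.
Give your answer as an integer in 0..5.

4

b ↔ b = 2 ↔ 2 = 5
a ∨ (b ↔ b) = 2 ∨ 5 = 5
a ∧ b = 2 ∧ 2 = 2
b → (a ∧ b) = 2 → 2 = 5
(a ∨ (b ↔ b)) ∧ (b → (a ∧ b)) = 5 ∧ 5 = 5
a ∧ a = 2 ∧ 2 = 2
¬(a ∧ a) = ¬2 = 3
a ∨ a = 2 ∨ 2 = 2
¬(a ∧ a) → (a ∨ a) = 3 → 2 = 4
((a ∨ (b ↔ b)) ∧ (b → (a ∧ b))) → (¬(a ∧ a) → (a ∨ a)) = 5 → 4 = 4
a ∧ b = 2 ∧ 2 = 2
¬(a ∧ b) = ¬2 = 3
a → ¬(a ∧ b) = 2 → 3 = 5
(((a ∨ (b ↔ b)) ∧ (b → (a ∧ b))) → (¬(a ∧ a) → (a ∨ a))) ∧ (a → ¬(a ∧ b)) = 4 ∧ 5 = 4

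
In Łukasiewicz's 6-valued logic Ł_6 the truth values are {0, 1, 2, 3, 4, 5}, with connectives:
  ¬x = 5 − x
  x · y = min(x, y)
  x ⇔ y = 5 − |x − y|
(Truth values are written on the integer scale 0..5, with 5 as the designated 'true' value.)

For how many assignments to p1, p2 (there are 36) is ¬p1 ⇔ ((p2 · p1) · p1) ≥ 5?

3

value 5: 3 assignments (counts)
value 4: 11 assignments
value 3: 4 assignments
value 2: 9 assignments
value 1: 2 assignments
value 0: 7 assignments
So 3 of the 36 assignments meet the threshold.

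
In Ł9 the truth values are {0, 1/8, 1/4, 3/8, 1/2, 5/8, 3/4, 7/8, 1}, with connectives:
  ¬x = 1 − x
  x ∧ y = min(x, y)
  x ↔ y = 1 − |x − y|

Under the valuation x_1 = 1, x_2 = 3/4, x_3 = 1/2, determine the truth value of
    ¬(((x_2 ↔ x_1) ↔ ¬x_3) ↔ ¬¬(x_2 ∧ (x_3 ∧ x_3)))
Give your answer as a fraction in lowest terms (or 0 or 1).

x_2 ↔ x_1 = 3/4 ↔ 1 = 3/4
¬x_3 = ¬1/2 = 1/2
(x_2 ↔ x_1) ↔ ¬x_3 = 3/4 ↔ 1/2 = 3/4
x_3 ∧ x_3 = 1/2 ∧ 1/2 = 1/2
x_2 ∧ (x_3 ∧ x_3) = 3/4 ∧ 1/2 = 1/2
¬(x_2 ∧ (x_3 ∧ x_3)) = ¬1/2 = 1/2
¬¬(x_2 ∧ (x_3 ∧ x_3)) = ¬1/2 = 1/2
((x_2 ↔ x_1) ↔ ¬x_3) ↔ ¬¬(x_2 ∧ (x_3 ∧ x_3)) = 3/4 ↔ 1/2 = 3/4
¬(((x_2 ↔ x_1) ↔ ¬x_3) ↔ ¬¬(x_2 ∧ (x_3 ∧ x_3))) = ¬3/4 = 1/4

1/4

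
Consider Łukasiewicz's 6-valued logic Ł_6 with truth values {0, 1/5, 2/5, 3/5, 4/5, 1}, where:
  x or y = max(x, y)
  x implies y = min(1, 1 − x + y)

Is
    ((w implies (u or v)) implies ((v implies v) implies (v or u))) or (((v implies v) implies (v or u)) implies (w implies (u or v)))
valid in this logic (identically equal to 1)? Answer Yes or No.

Yes

At u = 0, v = 4/5, w = 4/5, for instance:
u or v = 0 or 4/5 = 4/5
w implies (u or v) = 4/5 implies 4/5 = 1
v implies v = 4/5 implies 4/5 = 1
v or u = 4/5 or 0 = 4/5
(v implies v) implies (v or u) = 1 implies 4/5 = 4/5
(w implies (u or v)) implies ((v implies v) implies (v or u)) = 1 implies 4/5 = 4/5
((v implies v) implies (v or u)) implies (w implies (u or v)) = 4/5 implies 1 = 1
((w implies (u or v)) implies ((v implies v) implies (v or u))) or (((v implies v) implies (v or u)) implies (w implies (u or v))) = 4/5 or 1 = 1
and checking the remaining 215 assignments likewise gives ≥ 1 in every case.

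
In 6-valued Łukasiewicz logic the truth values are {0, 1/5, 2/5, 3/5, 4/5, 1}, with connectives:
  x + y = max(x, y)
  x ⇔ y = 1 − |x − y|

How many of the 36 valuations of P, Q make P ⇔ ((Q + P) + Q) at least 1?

value 1: 21 assignments (counts)
value 4/5: 5 assignments
value 3/5: 4 assignments
value 2/5: 3 assignments
value 1/5: 2 assignments
value 0: 1 assignment
So 21 of the 36 assignments meet the threshold.

21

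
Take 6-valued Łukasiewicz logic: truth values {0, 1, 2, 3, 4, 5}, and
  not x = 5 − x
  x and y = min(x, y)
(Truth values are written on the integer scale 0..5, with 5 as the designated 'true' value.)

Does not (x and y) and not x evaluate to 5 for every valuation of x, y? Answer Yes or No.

No

Counterexample: take x = 1, y = 0.
x and y = 1 and 0 = 0
not (x and y) = not 0 = 5
not x = not 1 = 4
not (x and y) and not x = 5 and 4 = 4
This gives 4 ≠ 5.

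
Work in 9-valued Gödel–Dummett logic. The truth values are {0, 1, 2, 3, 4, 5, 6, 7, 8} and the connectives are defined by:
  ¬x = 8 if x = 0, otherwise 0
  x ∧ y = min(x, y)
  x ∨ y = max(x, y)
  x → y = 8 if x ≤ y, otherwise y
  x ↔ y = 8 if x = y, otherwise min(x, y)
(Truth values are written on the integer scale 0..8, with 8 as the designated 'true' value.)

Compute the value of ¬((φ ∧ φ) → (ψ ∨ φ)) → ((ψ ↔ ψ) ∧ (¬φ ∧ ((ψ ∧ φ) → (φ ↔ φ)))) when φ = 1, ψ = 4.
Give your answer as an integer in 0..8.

φ ∧ φ = 1 ∧ 1 = 1
ψ ∨ φ = 4 ∨ 1 = 4
(φ ∧ φ) → (ψ ∨ φ) = 1 → 4 = 8
¬((φ ∧ φ) → (ψ ∨ φ)) = ¬8 = 0
ψ ↔ ψ = 4 ↔ 4 = 8
¬φ = ¬1 = 0
ψ ∧ φ = 4 ∧ 1 = 1
φ ↔ φ = 1 ↔ 1 = 8
(ψ ∧ φ) → (φ ↔ φ) = 1 → 8 = 8
¬φ ∧ ((ψ ∧ φ) → (φ ↔ φ)) = 0 ∧ 8 = 0
(ψ ↔ ψ) ∧ (¬φ ∧ ((ψ ∧ φ) → (φ ↔ φ))) = 8 ∧ 0 = 0
¬((φ ∧ φ) → (ψ ∨ φ)) → ((ψ ↔ ψ) ∧ (¬φ ∧ ((ψ ∧ φ) → (φ ↔ φ)))) = 0 → 0 = 8

8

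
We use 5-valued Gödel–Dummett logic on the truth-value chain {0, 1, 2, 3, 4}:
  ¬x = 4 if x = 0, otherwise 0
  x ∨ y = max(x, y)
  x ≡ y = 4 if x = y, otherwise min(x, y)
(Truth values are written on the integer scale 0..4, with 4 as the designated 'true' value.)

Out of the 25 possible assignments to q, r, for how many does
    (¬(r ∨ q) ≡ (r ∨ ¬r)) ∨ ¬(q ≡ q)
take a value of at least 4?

value 4: 1 assignment (counts)
value 0: 24 assignments
So 1 of the 25 assignments meets the threshold.

1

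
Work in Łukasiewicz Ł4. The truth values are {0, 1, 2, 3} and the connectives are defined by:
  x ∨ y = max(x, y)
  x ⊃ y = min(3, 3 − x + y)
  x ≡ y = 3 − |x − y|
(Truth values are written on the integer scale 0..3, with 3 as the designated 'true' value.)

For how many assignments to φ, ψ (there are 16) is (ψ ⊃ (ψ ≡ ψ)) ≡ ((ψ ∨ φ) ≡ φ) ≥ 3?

10

φ = 0, ψ = 0 ↦ 3  ≥
φ = 0, ψ = 1 ↦ 2  <
φ = 0, ψ = 2 ↦ 1  <
φ = 0, ψ = 3 ↦ 0  <
φ = 1, ψ = 0 ↦ 3  ≥
φ = 1, ψ = 1 ↦ 3  ≥
φ = 1, ψ = 2 ↦ 2  <
φ = 1, ψ = 3 ↦ 1  <
φ = 2, ψ = 0 ↦ 3  ≥
φ = 2, ψ = 1 ↦ 3  ≥
φ = 2, ψ = 2 ↦ 3  ≥
φ = 2, ψ = 3 ↦ 2  <
φ = 3, ψ = 0 ↦ 3  ≥
φ = 3, ψ = 1 ↦ 3  ≥
φ = 3, ψ = 2 ↦ 3  ≥
φ = 3, ψ = 3 ↦ 3  ≥
So 10 of the 16 assignments meet the threshold.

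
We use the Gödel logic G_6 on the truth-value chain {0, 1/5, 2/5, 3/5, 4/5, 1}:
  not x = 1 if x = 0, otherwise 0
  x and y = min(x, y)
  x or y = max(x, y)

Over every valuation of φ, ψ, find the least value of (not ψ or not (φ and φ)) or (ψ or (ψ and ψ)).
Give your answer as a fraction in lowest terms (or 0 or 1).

1/5

Take φ = 1/5, ψ = 1/5:
not ψ = not 1/5 = 0
φ and φ = 1/5 and 1/5 = 1/5
not (φ and φ) = not 1/5 = 0
not ψ or not (φ and φ) = 0 or 0 = 0
ψ and ψ = 1/5 and 1/5 = 1/5
ψ or (ψ and ψ) = 1/5 or 1/5 = 1/5
(not ψ or not (φ and φ)) or (ψ or (ψ and ψ)) = 0 or 1/5 = 1/5
No assignment yields a value below 1/5, so this is the minimum.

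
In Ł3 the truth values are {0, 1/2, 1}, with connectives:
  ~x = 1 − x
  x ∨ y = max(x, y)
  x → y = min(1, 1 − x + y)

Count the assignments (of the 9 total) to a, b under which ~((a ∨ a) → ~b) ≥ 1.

a = 0, b = 0 ↦ 0  <
a = 0, b = 1/2 ↦ 0  <
a = 0, b = 1 ↦ 0  <
a = 1/2, b = 0 ↦ 0  <
a = 1/2, b = 1/2 ↦ 0  <
a = 1/2, b = 1 ↦ 1/2  <
a = 1, b = 0 ↦ 0  <
a = 1, b = 1/2 ↦ 1/2  <
a = 1, b = 1 ↦ 1  ≥
So 1 of the 9 assignments meets the threshold.

1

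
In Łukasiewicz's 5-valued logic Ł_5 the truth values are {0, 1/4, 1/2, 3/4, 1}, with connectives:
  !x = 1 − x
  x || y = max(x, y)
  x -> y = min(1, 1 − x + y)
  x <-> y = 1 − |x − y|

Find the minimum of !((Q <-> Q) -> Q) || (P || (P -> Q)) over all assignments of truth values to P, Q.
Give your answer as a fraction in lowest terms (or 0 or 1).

3/4

Take P = 1/2, Q = 1/4:
Q <-> Q = 1/4 <-> 1/4 = 1
(Q <-> Q) -> Q = 1 -> 1/4 = 1/4
!((Q <-> Q) -> Q) = !1/4 = 3/4
P -> Q = 1/2 -> 1/4 = 3/4
P || (P -> Q) = 1/2 || 3/4 = 3/4
!((Q <-> Q) -> Q) || (P || (P -> Q)) = 3/4 || 3/4 = 3/4
No assignment yields a value below 3/4, so this is the minimum.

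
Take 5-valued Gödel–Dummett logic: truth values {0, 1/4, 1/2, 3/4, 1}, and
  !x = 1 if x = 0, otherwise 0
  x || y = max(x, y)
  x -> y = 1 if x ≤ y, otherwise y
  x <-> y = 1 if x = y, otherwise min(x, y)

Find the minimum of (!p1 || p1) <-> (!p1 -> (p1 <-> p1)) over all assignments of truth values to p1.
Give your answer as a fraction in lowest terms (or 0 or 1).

Take p1 = 1/4:
!p1 = !1/4 = 0
!p1 || p1 = 0 || 1/4 = 1/4
!p1 = !1/4 = 0
p1 <-> p1 = 1/4 <-> 1/4 = 1
!p1 -> (p1 <-> p1) = 0 -> 1 = 1
(!p1 || p1) <-> (!p1 -> (p1 <-> p1)) = 1/4 <-> 1 = 1/4
No assignment yields a value below 1/4, so this is the minimum.

1/4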